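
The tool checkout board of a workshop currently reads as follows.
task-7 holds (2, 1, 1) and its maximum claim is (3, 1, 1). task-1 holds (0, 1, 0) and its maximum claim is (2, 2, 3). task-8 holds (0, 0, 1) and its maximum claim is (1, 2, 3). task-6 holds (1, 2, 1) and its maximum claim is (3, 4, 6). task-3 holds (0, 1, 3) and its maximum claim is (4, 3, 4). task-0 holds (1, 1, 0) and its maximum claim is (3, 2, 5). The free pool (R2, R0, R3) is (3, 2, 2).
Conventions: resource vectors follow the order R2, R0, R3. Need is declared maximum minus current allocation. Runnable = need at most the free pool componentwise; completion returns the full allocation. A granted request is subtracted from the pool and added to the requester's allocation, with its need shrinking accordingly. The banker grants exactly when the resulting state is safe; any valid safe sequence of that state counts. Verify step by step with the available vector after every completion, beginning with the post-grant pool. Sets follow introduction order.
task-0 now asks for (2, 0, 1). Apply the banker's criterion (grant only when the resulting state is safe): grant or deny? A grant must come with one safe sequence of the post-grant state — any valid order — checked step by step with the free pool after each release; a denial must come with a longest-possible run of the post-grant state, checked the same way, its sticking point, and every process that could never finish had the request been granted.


DENY — the pretend-granted state is unsafe.
Key observation: after task-7, task-8, task-1 the pool peaks at (3, 4, 3), and each blocked process is short somewhere: task-6 on R3; task-3 on R2; task-0 on R3.
Pretend the grant happened; the run task-7, task-8, task-1 goes as far as possible. Step-by-step check:
  pool = (1, 2, 1)
  run task-7 (needs (1, 0, 0), free (1, 2, 1)); after release of (2, 1, 1) the pool is (3, 3, 2)
  run task-8 (needs (1, 2, 2), free (3, 3, 2)); after release of (0, 0, 1) the pool is (3, 3, 3)
  run task-1 (needs (2, 1, 3), free (3, 3, 3)); after release of (0, 1, 0) the pool is (3, 4, 3)
  task-6 cannot run: need (2, 2, 5) vs free (3, 4, 3) (insufficient R3)
  task-3 cannot run: need (4, 2, 1) vs free (3, 4, 3) (insufficient R2)
  task-0 cannot run: need (0, 1, 4) vs free (3, 4, 3) (insufficient R3)
Post-grant, the permanently blocked set is task-6, task-3 and task-0.


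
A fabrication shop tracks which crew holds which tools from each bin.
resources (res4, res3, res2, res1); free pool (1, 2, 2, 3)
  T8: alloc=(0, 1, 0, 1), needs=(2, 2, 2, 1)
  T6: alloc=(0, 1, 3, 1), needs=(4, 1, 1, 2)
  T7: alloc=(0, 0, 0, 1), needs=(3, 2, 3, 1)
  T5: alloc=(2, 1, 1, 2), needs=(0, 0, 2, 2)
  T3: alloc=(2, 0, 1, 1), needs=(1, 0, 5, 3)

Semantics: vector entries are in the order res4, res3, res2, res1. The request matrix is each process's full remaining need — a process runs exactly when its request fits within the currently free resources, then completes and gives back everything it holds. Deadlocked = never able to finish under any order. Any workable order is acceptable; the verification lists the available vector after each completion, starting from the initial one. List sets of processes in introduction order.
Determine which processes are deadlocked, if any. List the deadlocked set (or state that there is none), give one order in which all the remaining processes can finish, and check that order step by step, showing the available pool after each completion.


Deadlocked: T6 and T3.
Key observation: after T5, T8, T7 the pool peaks at (3, 4, 3, 7), and each blocked process is short somewhere: T6 on res4; T3 on res2.
One completion order for the rest: T5, T8, T7. Verifying each step:
  pool = (1, 2, 2, 3)
  T5: need (0, 0, 2, 2) fits (1, 2, 2, 3); releases (2, 1, 1, 2), pool now (3, 3, 3, 5)
  T8: need (2, 2, 2, 1) fits (3, 3, 3, 5); releases (0, 1, 0, 1), pool now (3, 4, 3, 6)
  T7: need (3, 2, 3, 1) fits (3, 4, 3, 6); releases (0, 0, 0, 1), pool now (3, 4, 3, 7)
The stuck group stays short no matter what:
  T6 cannot run: need (4, 1, 1, 2) vs free (3, 4, 3, 7) (insufficient res4)
  T3 cannot run: need (1, 0, 5, 3) vs free (3, 4, 3, 7) (insufficient res2)


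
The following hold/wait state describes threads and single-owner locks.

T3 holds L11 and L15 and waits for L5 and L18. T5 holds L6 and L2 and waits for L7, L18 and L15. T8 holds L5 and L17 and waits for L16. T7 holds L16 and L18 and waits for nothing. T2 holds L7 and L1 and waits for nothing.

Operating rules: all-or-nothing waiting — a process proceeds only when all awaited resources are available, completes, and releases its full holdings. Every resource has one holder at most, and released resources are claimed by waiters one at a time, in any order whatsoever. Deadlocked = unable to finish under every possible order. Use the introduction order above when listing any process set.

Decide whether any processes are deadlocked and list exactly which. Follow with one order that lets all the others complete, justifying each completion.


No process is deadlocked.
Key observation: the wait relation is loop-free; peeling off processes with no waits unwinds the whole state.
A valid finishing order for the others: T2, T7, T8, T3, T5.
Walking it through:
  T2: no waits; runs immediately, freeing L7 and L1
  T7: no waits; runs immediately, freeing L16 and L18
  run T8 (all its waits — L16 — are resolved); releases L5 and L17
  run T3 (all its waits — L5 and L18 — are resolved); releases L11 and L15
  run T5 (all its waits — L7, L18 and L15 — are resolved); releases L6 and L2


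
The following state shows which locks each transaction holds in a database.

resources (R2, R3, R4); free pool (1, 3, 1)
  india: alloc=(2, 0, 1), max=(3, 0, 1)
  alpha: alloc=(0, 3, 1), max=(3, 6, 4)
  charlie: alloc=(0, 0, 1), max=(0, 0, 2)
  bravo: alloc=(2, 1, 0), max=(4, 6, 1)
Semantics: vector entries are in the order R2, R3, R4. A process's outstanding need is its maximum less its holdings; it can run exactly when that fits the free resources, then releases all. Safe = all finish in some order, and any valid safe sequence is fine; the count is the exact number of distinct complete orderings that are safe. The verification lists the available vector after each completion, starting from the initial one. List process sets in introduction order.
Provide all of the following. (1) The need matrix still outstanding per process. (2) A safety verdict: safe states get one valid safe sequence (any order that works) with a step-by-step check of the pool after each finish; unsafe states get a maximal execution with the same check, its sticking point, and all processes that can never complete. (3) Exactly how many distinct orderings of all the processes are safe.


(1) Outstanding need per process (order R2, R3, R4):
  india: (1, 0, 0)
  alpha: (3, 3, 3)
  charlie: (0, 0, 1)
  bravo: (2, 5, 1)
(2) SAFE, for example via the order charlie, india, alpha, bravo.
Key observation: the first exact fit in this order is charlie — it needs (0, 0, 1) with (1, 3, 1) free, meeting a requested resource to the last unit.
Walking it through:
  pool = (1, 3, 1)
  charlie needs (0, 0, 1) <= (1, 3, 1) -> finishes; pool += (0, 0, 1) = (1, 3, 2)
  india needs (1, 0, 0) <= (1, 3, 2) -> finishes; pool += (2, 0, 1) = (3, 3, 3)
  alpha needs (3, 3, 3) <= (3, 3, 3) -> finishes; pool += (0, 3, 1) = (3, 6, 4)
  bravo needs (2, 5, 1) <= (3, 6, 4) -> finishes; pool += (2, 1, 0) = (5, 7, 4)
(3) Precisely 2 of the possible complete orderings are safe sequences.


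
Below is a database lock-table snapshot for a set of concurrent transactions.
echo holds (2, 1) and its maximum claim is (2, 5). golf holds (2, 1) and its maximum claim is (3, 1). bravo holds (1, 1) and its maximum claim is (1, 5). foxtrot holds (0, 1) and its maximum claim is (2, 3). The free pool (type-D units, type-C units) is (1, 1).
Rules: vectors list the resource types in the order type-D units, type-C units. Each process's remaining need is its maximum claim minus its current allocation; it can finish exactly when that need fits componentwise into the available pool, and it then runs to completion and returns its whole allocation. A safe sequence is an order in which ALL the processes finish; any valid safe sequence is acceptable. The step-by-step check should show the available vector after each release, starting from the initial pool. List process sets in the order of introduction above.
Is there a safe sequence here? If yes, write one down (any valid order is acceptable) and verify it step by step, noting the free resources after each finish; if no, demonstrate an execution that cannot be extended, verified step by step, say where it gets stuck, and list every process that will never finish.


UNSAFE — no complete ordering exists.
Key observation: no order helps: past golf, foxtrot, the free pool tops out at (3, 3), below what each blocked process needs in type-C units.
A maximal execution: golf, foxtrot — then nothing else fits. Check, step by step:
  pool = (1, 1)
  golf needs (1, 0) <= (1, 1) -> finishes; pool += (2, 1) = (3, 2)
  foxtrot needs (2, 2) <= (3, 2) -> finishes; pool += (0, 1) = (3, 3)
  blocked: echo wants (0, 4), pool (3, 3) — not enough type-C units
  blocked: bravo wants (0, 4), pool (3, 3) — not enough type-C units
Permanently blocked: echo and bravo.


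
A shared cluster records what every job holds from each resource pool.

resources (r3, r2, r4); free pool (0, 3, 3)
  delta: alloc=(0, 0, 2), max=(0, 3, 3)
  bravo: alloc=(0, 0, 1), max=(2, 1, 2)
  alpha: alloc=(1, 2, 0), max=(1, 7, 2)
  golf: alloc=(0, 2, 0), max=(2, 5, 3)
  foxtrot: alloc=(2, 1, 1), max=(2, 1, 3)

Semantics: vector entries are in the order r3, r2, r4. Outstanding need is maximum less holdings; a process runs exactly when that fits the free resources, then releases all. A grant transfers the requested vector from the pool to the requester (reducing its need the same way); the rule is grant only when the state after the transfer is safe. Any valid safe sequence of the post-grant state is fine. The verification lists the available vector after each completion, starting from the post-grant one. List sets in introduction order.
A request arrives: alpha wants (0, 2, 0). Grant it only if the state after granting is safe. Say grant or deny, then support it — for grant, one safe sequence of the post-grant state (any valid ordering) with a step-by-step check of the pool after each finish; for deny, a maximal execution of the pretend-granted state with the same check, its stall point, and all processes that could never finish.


DENY: after the grant no complete ordering would exist.
Key observation: no order helps: past foxtrot, bravo, the free pool tops out at (2, 2, 5), below what each blocked process needs in r2.
After a pretend grant, a maximal execution: foxtrot, bravo — then nothing else fits. Step-by-step check:
  pool = (0, 1, 3)
  foxtrot needs (0, 0, 2) <= (0, 1, 3) -> finishes; pool += (2, 1, 1) = (2, 2, 4)
  bravo needs (2, 1, 1) <= (2, 2, 4) -> finishes; pool += (0, 0, 1) = (2, 2, 5)
  delta still needs (0, 3, 1) but only (2, 2, 5) is free — short on r2
  alpha still needs (0, 3, 2) but only (2, 2, 5) is free — short on r2
  golf still needs (2, 3, 3) but only (2, 2, 5) is free — short on r2
Post-grant, the permanently blocked set is delta, alpha and golf.


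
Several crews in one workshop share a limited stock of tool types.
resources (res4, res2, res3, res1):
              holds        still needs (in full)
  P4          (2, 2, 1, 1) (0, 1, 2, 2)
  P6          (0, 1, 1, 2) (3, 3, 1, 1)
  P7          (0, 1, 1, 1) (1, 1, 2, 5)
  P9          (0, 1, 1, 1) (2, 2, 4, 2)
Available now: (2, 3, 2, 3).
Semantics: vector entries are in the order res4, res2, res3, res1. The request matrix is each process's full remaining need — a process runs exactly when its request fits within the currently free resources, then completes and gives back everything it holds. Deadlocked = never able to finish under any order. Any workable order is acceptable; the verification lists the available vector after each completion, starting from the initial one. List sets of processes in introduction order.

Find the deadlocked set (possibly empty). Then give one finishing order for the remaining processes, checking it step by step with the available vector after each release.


Nothing here is deadlocked.
Key observation: beginning at P4, releases accumulate fast enough that every process eventually fits.
A valid finishing order for the others: P4, P6, P7, P9. Check, step by step:
  pool = (2, 3, 2, 3)
  P4 needs (0, 1, 2, 2) <= (2, 3, 2, 3) -> finishes; pool += (2, 2, 1, 1) = (4, 5, 3, 4)
  P6 needs (3, 3, 1, 1) <= (4, 5, 3, 4) -> finishes; pool += (0, 1, 1, 2) = (4, 6, 4, 6)
  P7 needs (1, 1, 2, 5) <= (4, 6, 4, 6) -> finishes; pool += (0, 1, 1, 1) = (4, 7, 5, 7)
  P9 needs (2, 2, 4, 2) <= (4, 7, 5, 7) -> finishes; pool += (0, 1, 1, 1) = (4, 8, 6, 8)


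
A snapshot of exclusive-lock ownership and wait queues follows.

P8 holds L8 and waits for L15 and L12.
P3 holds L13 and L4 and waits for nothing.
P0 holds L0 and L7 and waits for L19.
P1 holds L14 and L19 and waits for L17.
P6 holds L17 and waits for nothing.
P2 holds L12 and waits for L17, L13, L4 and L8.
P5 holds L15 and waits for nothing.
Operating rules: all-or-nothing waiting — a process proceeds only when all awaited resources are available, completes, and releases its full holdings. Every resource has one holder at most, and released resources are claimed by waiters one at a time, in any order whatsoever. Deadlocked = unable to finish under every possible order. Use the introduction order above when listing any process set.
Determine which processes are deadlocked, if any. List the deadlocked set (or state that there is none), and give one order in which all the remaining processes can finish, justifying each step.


Deadlocked: P8 and P2.
Key observation: the wait chain closes on itself along P8 -> P2 -> P8; no other process is dragged down with it.
The rest can finish in the order P3, P6, P1, P0, P5.
Step-by-step check:
  P3 waits on nothing -> runs at once and releases L13 and L4
  P6 waits on nothing -> runs at once and releases L17
  P1 waits on L17 — all released -> runs and releases L14 and L19
  P0 waits on L19 — all released -> runs and releases L0 and L7
  P5 waits on nothing -> runs at once and releases L15


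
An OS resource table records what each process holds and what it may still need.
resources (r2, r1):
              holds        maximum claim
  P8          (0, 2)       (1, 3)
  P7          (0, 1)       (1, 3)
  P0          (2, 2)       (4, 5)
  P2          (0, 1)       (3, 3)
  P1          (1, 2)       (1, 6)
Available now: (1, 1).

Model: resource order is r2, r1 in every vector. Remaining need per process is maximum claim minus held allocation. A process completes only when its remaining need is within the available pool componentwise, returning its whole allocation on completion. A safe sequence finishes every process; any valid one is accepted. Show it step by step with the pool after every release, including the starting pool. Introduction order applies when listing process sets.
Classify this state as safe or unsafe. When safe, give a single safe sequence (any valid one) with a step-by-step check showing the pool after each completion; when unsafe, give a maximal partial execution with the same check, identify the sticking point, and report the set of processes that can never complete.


SAFE — a valid safe sequence is P8, P7, P1, P0, P2.
Key observation: P8 is the earliest step where a requested resource binds exactly: need (1, 1), pool (1, 1) at its turn.
Verifying each step:
  pool = (1, 1)
  P8: need (1, 1) fits (1, 1); releases (0, 2), pool now (1, 3)
  P7: need (1, 2) fits (1, 3); releases (0, 1), pool now (1, 4)
  P1: need (0, 4) fits (1, 4); releases (1, 2), pool now (2, 6)
  P0: need (2, 3) fits (2, 6); releases (2, 2), pool now (4, 8)
  P2: need (3, 2) fits (4, 8); releases (0, 1), pool now (4, 9)


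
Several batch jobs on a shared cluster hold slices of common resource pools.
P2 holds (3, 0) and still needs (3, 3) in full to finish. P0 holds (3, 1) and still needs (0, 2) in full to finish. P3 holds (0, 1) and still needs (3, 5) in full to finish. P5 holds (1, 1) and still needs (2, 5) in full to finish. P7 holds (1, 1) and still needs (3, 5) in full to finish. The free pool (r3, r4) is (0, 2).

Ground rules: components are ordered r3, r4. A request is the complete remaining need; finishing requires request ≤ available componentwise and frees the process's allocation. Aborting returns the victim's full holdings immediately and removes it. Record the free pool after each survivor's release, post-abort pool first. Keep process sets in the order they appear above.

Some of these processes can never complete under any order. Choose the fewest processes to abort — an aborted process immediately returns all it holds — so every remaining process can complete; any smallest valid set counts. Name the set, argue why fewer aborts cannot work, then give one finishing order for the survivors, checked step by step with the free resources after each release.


Abort P3 and P5.
Key observation: before aborting P3 and P5, P7 was permanently blocked — no order could ever run it; afterwards it completes at step 2.
No one abort is enough; case by case: P2 alone leaves P3 blocked (short on r4); P0 alone leaves P3 blocked (short on r4); P3 alone leaves P5 blocked (short on r4); P5 alone leaves P3 blocked (short on r4); P7 alone leaves P3 blocked (short on r4).
Survivors finish in the order: P0, P7, P2. Step-by-step check (pool after the aborts first):
  pool = (1, 4)
  P0 needs (0, 2) <= (1, 4) -> finishes; pool += (3, 1) = (4, 5)
  P7 needs (3, 5) <= (4, 5) -> finishes; pool += (1, 1) = (5, 6)
  P2 needs (3, 3) <= (5, 6) -> finishes; pool += (3, 0) = (8, 6)


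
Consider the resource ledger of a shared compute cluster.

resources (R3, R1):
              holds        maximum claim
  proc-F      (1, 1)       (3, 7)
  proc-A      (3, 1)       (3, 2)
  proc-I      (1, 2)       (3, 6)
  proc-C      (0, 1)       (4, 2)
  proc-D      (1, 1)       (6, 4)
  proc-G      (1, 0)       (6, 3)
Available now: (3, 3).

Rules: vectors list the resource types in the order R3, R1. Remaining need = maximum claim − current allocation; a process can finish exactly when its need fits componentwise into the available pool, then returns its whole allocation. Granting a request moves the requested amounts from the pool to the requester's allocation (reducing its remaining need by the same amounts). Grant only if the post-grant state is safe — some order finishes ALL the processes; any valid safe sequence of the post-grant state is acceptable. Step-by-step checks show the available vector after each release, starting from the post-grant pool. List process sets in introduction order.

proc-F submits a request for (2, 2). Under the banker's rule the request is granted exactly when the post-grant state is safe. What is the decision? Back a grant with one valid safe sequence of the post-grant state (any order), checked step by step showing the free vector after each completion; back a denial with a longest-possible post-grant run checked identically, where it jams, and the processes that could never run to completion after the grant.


DENY: after the grant no complete ordering would exist.
Key observation: after proc-A, proc-C the pool peaks at (4, 3), and each blocked process is short somewhere: proc-F on R1; proc-I on R1; proc-D on R3; proc-G on R3.
On the post-grant state, proc-A, proc-C is a maximal run — nothing extends it. Step-by-step check:
  pool = (1, 1)
  proc-A: need (0, 1) fits (1, 1); releases (3, 1), pool now (4, 2)
  proc-C: need (4, 1) fits (4, 2); releases (0, 1), pool now (4, 3)
  blocked: proc-F wants (0, 4), pool (4, 3) — not enough R1
  blocked: proc-I wants (2, 4), pool (4, 3) — not enough R1
  blocked: proc-D wants (5, 3), pool (4, 3) — not enough R3
  blocked: proc-G wants (5, 3), pool (4, 3) — not enough R3
Had the request been granted, proc-F, proc-I, proc-D and proc-G could never finish.


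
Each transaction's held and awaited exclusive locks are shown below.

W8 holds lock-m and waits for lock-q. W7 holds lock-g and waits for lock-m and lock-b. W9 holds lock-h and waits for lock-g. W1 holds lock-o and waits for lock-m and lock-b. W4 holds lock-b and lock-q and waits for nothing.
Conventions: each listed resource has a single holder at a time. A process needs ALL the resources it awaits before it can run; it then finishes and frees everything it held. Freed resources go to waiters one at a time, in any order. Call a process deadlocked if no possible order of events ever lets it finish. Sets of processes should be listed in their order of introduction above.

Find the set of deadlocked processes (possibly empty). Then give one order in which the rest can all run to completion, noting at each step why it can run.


Nothing here is deadlocked.
Key observation: the wait relation is loop-free; peeling off processes with no waits unwinds the whole state.
One completion order for the rest: W4, W8, W7, W9, W1.
Step-by-step check:
  run W4 (it waits on nothing); releases lock-b and lock-q
  run W8 (all its waits — lock-q — are resolved); releases lock-m
  run W7 (all its waits — lock-m and lock-b — are resolved); releases lock-g
  run W9 (all its waits — lock-g — are resolved); releases lock-h
  run W1 (all its waits — lock-m and lock-b — are resolved); releases lock-o


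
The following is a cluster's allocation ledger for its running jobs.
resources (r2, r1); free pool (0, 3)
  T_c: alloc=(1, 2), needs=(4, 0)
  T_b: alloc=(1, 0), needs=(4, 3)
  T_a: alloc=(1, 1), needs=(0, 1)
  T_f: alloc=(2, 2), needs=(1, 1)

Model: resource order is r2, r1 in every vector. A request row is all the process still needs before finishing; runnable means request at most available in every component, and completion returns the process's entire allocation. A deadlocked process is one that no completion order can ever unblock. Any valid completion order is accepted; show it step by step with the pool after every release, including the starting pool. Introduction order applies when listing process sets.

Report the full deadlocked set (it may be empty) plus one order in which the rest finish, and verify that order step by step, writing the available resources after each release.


Deadlocked set: T_c and T_b.
Key observation: no order helps: past T_a, T_f, the free pool tops out at (3, 6), below what each blocked process needs in r2.
A valid finishing order for the others: T_a, T_f. Step-by-step check:
  pool = (0, 3)
  run T_a (needs (0, 1), free (0, 3)); after release of (1, 1) the pool is (1, 4)
  run T_f (needs (1, 1), free (1, 4)); after release of (2, 2) the pool is (3, 6)
The stuck group stays short no matter what:
  T_c still needs (4, 0) but only (3, 6) is free — short on r2
  T_b still needs (4, 3) but only (3, 6) is free — short on r2


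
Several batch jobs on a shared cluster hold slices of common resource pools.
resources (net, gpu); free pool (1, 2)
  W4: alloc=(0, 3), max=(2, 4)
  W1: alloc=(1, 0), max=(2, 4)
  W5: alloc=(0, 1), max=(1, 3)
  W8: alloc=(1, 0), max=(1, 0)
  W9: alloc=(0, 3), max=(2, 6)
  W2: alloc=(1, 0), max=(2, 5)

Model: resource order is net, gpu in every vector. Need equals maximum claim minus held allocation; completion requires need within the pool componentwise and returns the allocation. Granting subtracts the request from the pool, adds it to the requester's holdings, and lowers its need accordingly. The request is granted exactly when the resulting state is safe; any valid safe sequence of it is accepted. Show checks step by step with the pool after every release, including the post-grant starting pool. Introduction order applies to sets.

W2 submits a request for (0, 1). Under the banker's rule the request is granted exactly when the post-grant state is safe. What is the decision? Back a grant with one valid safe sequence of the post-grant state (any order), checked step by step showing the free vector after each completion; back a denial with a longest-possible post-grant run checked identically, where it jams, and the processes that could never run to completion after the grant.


GRANT — the state after the grant stays safe, e.g. via W8, W4, W9, W1, W2, W5.
Key observation: post-grant, (1, 1) remains, and an order beginning with W8 completes everyone.
Verifying the post-grant state step by step:
  pool = (1, 1)
  run W8 (needs (0, 0), free (1, 1)); after release of (1, 0) the pool is (2, 1)
  run W4 (needs (2, 1), free (2, 1)); after release of (0, 3) the pool is (2, 4)
  run W9 (needs (2, 3), free (2, 4)); after release of (0, 3) the pool is (2, 7)
  run W1 (needs (1, 4), free (2, 7)); after release of (1, 0) the pool is (3, 7)
  run W2 (needs (1, 4), free (3, 7)); after release of (1, 1) the pool is (4, 8)
  run W5 (needs (1, 2), free (4, 8)); after release of (0, 1) the pool is (4, 9)


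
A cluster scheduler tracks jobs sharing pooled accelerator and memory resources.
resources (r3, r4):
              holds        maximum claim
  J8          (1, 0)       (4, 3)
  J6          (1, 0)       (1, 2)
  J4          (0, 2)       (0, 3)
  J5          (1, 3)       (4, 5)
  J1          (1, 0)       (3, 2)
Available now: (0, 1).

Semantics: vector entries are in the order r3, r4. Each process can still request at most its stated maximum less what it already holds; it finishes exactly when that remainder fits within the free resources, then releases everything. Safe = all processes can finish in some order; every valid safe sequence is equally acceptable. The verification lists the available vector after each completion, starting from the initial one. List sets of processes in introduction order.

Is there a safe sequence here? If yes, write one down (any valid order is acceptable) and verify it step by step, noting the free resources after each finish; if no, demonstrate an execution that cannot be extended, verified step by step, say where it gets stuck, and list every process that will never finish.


The state is UNSAFE.
Key observation: no order helps: past J4, J6, the free pool tops out at (1, 3), below what each blocked process needs in r3.
Going as far as possible: J4, J6; after that, nothing fits. Walking it through:
  pool = (0, 1)
  J4 needs (0, 1) <= (0, 1) -> finishes; pool += (0, 2) = (0, 3)
  J6 needs (0, 2) <= (0, 3) -> finishes; pool += (1, 0) = (1, 3)
  J8 cannot run: need (3, 3) vs free (1, 3) (insufficient r3)
  J5 cannot run: need (3, 2) vs free (1, 3) (insufficient r3)
  J1 cannot run: need (2, 2) vs free (1, 3) (insufficient r3)
Permanently blocked: J8, J5 and J1.


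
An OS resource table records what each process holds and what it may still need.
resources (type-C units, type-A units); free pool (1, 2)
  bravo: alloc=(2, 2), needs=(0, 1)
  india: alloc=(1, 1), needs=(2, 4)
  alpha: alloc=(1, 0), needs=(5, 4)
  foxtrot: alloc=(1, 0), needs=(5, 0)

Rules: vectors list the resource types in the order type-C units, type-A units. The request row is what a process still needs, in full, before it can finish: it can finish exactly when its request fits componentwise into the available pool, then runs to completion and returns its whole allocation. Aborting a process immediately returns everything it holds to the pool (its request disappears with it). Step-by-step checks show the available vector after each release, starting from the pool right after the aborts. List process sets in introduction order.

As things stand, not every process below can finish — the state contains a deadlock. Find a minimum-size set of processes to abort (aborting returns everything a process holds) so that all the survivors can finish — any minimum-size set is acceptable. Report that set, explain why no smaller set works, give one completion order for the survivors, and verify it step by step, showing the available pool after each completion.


Abort alpha.
Key observation: the deadlocked foxtrot becomes finishable only because alpha released (1, 0); it completes at step 3 below.
Minimality: the empty abort set fails — the state is deadlocked as it stands.
The survivors complete as bravo, india, foxtrot. Verifying each step (starting from the post-abort pool):
  pool = (2, 2)
  bravo: need (0, 1) fits (2, 2); releases (2, 2), pool now (4, 4)
  india: need (2, 4) fits (4, 4); releases (1, 1), pool now (5, 5)
  foxtrot: need (5, 0) fits (5, 5); releases (1, 0), pool now (6, 5)


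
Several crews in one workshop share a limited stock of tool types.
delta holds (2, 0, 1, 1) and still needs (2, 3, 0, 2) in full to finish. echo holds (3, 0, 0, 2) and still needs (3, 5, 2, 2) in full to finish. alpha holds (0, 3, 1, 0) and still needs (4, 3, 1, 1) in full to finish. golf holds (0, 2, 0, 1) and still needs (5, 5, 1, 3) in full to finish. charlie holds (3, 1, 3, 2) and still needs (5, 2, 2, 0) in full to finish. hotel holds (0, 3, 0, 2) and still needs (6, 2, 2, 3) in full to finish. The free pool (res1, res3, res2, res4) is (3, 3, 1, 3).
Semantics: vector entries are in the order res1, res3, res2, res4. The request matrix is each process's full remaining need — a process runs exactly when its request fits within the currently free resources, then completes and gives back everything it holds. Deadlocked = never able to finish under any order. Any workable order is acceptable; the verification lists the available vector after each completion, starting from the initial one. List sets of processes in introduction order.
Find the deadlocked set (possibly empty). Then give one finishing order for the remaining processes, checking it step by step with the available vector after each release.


The deadlocked set is empty.
Key observation: delta leads a chain of completions in which each release enables another process.
One completion order for the rest: delta, alpha, golf, echo, charlie, hotel. Step-by-step check:
  pool = (3, 3, 1, 3)
  delta: need (2, 3, 0, 2) fits (3, 3, 1, 3); releases (2, 0, 1, 1), pool now (5, 3, 2, 4)
  alpha: need (4, 3, 1, 1) fits (5, 3, 2, 4); releases (0, 3, 1, 0), pool now (5, 6, 3, 4)
  golf: need (5, 5, 1, 3) fits (5, 6, 3, 4); releases (0, 2, 0, 1), pool now (5, 8, 3, 5)
  echo: need (3, 5, 2, 2) fits (5, 8, 3, 5); releases (3, 0, 0, 2), pool now (8, 8, 3, 7)
  charlie: need (5, 2, 2, 0) fits (8, 8, 3, 7); releases (3, 1, 3, 2), pool now (11, 9, 6, 9)
  hotel: need (6, 2, 2, 3) fits (11, 9, 6, 9); releases (0, 3, 0, 2), pool now (11, 12, 6, 11)


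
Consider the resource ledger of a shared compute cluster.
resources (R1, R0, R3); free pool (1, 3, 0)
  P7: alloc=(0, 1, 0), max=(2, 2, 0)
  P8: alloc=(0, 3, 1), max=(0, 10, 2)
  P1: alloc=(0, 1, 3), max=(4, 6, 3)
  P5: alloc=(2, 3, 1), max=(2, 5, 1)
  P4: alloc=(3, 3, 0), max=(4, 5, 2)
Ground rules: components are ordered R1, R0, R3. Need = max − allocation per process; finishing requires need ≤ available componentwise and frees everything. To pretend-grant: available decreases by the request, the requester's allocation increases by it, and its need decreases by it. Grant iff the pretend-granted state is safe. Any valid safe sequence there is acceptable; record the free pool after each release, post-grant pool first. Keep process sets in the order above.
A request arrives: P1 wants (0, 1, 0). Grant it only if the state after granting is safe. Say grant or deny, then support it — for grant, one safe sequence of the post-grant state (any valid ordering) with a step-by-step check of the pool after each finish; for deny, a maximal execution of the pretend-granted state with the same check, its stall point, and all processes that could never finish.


DENY: after the grant no complete ordering would exist.
Key observation: after P5, P7 the pool peaks at (3, 6, 1), and each blocked process is short somewhere: P8 on R0; P1 on R1; P4 on R3.
After a pretend grant, a maximal execution: P5, P7 — then nothing else fits. Step-by-step check:
  pool = (1, 2, 0)
  P5: need (0, 2, 0) fits (1, 2, 0); releases (2, 3, 1), pool now (3, 5, 1)
  P7: need (2, 1, 0) fits (3, 5, 1); releases (0, 1, 0), pool now (3, 6, 1)
  blocked: P8 wants (0, 7, 1), pool (3, 6, 1) — not enough R0
  blocked: P1 wants (4, 4, 0), pool (3, 6, 1) — not enough R1
  blocked: P4 wants (1, 2, 2), pool (3, 6, 1) — not enough R3
Processes that could never finish after the grant: P8, P1 and P4.


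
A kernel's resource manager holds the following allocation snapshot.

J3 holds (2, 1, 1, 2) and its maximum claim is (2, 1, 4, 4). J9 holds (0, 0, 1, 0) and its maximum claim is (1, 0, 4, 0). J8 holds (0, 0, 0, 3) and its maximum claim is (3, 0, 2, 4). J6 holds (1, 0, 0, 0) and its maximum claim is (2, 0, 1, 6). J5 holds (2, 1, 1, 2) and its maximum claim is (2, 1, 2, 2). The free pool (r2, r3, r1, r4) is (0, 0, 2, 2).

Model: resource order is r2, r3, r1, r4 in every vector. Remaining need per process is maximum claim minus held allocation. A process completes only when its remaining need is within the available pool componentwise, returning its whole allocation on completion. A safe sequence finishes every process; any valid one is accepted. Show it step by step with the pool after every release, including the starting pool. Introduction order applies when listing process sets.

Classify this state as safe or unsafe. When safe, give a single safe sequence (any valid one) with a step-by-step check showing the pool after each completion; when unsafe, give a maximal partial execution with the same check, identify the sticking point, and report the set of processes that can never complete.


SAFE, for example via the order J5, J3, J8, J9, J6.
Key observation: J3 is the earliest step where a requested resource binds exactly: need (0, 0, 3, 2), pool (2, 1, 3, 4) at its turn.
Verifying each step:
  pool = (0, 0, 2, 2)
  J5: need (0, 0, 1, 0) fits (0, 0, 2, 2); releases (2, 1, 1, 2), pool now (2, 1, 3, 4)
  J3: need (0, 0, 3, 2) fits (2, 1, 3, 4); releases (2, 1, 1, 2), pool now (4, 2, 4, 6)
  J8: need (3, 0, 2, 1) fits (4, 2, 4, 6); releases (0, 0, 0, 3), pool now (4, 2, 4, 9)
  J9: need (1, 0, 3, 0) fits (4, 2, 4, 9); releases (0, 0, 1, 0), pool now (4, 2, 5, 9)
  J6: need (1, 0, 1, 6) fits (4, 2, 5, 9); releases (1, 0, 0, 0), pool now (5, 2, 5, 9)


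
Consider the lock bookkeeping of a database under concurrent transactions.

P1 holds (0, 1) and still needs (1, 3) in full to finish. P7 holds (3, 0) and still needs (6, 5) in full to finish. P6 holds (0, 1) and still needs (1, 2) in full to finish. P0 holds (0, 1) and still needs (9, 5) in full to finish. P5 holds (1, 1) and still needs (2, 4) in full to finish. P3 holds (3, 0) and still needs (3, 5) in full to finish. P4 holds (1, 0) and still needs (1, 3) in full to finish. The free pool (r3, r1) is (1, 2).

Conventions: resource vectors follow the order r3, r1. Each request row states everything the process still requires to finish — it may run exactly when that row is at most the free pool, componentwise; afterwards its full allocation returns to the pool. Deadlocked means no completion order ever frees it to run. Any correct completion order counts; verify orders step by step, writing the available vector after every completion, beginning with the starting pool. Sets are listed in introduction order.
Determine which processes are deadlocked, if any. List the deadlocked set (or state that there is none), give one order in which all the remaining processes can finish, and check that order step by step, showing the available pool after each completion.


Nothing here is deadlocked.
Key observation: the pool covers P6 at once, and every later process fits after earlier releases.
The rest can finish in the order P6, P1, P4, P5, P3, P7, P0. Step-by-step check:
  pool = (1, 2)
  P6: need (1, 2) fits (1, 2); releases (0, 1), pool now (1, 3)
  P1: need (1, 3) fits (1, 3); releases (0, 1), pool now (1, 4)
  P4: need (1, 3) fits (1, 4); releases (1, 0), pool now (2, 4)
  P5: need (2, 4) fits (2, 4); releases (1, 1), pool now (3, 5)
  P3: need (3, 5) fits (3, 5); releases (3, 0), pool now (6, 5)
  P7: need (6, 5) fits (6, 5); releases (3, 0), pool now (9, 5)
  P0: need (9, 5) fits (9, 5); releases (0, 1), pool now (9, 6)


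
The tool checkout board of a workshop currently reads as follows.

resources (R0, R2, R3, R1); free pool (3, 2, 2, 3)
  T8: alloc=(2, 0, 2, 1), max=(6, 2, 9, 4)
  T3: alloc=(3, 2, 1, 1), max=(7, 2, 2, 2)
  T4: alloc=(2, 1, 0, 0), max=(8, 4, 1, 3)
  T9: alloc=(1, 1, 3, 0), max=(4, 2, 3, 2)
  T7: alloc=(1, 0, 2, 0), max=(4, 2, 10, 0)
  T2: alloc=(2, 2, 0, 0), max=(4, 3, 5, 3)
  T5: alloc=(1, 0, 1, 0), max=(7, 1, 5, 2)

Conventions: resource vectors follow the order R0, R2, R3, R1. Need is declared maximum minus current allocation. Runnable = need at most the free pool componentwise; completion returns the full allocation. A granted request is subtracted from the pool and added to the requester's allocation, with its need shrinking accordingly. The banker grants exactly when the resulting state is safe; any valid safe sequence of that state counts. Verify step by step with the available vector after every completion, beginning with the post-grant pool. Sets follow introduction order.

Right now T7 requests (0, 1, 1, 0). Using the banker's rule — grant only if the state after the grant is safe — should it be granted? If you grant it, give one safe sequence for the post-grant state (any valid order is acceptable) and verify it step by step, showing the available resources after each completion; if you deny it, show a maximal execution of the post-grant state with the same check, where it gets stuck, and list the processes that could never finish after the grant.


DENY: after the grant no complete ordering would exist.
Key observation: the pool after T9, T3, T2, T4, T5 is (12, 7, 6, 4); every surviving request exceeds it in R3, so progress ends there.
Pretend the grant happened; the run T9, T3, T2, T4, T5 goes as far as possible. Check, step by step:
  pool = (3, 1, 1, 3)
  T9: need (3, 1, 0, 2) fits (3, 1, 1, 3); releases (1, 1, 3, 0), pool now (4, 2, 4, 3)
  T3: need (4, 0, 1, 1) fits (4, 2, 4, 3); releases (3, 2, 1, 1), pool now (7, 4, 5, 4)
  T2: need (2, 1, 5, 3) fits (7, 4, 5, 4); releases (2, 2, 0, 0), pool now (9, 6, 5, 4)
  T4: need (6, 3, 1, 3) fits (9, 6, 5, 4); releases (2, 1, 0, 0), pool now (11, 7, 5, 4)
  T5: need (6, 1, 4, 2) fits (11, 7, 5, 4); releases (1, 0, 1, 0), pool now (12, 7, 6, 4)
  blocked: T8 wants (4, 2, 7, 3), pool (12, 7, 6, 4) — not enough R3
  blocked: T7 wants (3, 1, 7, 0), pool (12, 7, 6, 4) — not enough R3
Had the request been granted, T8 and T7 could never finish.


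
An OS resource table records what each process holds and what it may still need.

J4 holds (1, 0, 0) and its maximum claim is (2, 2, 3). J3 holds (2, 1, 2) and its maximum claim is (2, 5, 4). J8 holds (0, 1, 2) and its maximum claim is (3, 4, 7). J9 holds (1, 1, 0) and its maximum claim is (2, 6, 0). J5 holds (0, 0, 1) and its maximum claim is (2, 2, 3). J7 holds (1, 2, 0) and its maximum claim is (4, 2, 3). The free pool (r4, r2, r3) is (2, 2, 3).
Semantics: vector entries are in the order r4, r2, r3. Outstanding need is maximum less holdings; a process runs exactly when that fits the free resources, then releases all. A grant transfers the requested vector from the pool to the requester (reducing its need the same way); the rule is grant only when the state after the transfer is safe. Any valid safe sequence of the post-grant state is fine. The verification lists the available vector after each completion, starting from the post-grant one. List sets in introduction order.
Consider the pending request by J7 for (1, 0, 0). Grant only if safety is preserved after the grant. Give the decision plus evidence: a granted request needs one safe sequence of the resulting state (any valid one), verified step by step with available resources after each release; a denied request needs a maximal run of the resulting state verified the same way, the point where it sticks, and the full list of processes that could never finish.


GRANT. The post-grant state is safe; one safe sequence: J4, J5, J7, J3, J8, J9.
Key observation: the grant leaves (1, 2, 3) free — enough for J4, whose release restarts the cascade.
Check on the post-grant state, step by step:
  pool = (1, 2, 3)
  J4: need (1, 2, 3) fits (1, 2, 3); releases (1, 0, 0), pool now (2, 2, 3)
  J5: need (2, 2, 2) fits (2, 2, 3); releases (0, 0, 1), pool now (2, 2, 4)
  J7: need (2, 0, 3) fits (2, 2, 4); releases (2, 2, 0), pool now (4, 4, 4)
  J3: need (0, 4, 2) fits (4, 4, 4); releases (2, 1, 2), pool now (6, 5, 6)
  J8: need (3, 3, 5) fits (6, 5, 6); releases (0, 1, 2), pool now (6, 6, 8)
  J9: need (1, 5, 0) fits (6, 6, 8); releases (1, 1, 0), pool now (7, 7, 8)
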